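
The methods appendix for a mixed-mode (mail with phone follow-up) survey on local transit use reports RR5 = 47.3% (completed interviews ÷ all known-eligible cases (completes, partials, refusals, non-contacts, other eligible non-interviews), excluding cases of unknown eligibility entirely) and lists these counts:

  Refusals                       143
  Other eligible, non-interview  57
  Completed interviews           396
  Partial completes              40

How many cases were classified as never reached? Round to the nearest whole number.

201

RR5 = 396 / D = 0.473
D = 396 / 0.473 = 837.2
Other denominator terms total 636
never reached = 837.2 − 636 ≈ 201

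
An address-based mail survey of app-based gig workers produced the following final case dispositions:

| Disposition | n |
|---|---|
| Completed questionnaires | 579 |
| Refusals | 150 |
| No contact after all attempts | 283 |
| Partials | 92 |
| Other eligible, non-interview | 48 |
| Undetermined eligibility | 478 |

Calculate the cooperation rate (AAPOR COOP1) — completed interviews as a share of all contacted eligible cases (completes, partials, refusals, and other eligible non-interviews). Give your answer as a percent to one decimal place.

66.6%

Num: 579
Denom: 579 + 92 + 150 + 48 = 869
COOP1 = 579 / 869 = 0.6663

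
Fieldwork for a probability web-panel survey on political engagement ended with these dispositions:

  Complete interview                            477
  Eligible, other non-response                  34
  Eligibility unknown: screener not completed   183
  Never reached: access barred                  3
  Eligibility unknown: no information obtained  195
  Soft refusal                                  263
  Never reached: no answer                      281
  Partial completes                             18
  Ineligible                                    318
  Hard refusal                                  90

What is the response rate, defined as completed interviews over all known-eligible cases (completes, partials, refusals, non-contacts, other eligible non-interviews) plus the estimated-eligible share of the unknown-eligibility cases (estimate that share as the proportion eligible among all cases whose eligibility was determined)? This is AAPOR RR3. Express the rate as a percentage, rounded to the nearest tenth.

Refusals = 90 + 263 = 353
No answer / not reached = 281 + 3 = 284
Unknown eligibility = 183 + 195 = 378
Numerator → 477
Known eligible → 477 + 18 + 353 + 284 + 34 = 1166
e = 1166 / (1166 + 318) = 1166 / 1484 = 0.7857
e × U → 0.7857 × 378 = 296.99
Base → 1166 + 296.99 = 1462.99
RR3 = 477 / 1462.99 = 0.3260

32.6%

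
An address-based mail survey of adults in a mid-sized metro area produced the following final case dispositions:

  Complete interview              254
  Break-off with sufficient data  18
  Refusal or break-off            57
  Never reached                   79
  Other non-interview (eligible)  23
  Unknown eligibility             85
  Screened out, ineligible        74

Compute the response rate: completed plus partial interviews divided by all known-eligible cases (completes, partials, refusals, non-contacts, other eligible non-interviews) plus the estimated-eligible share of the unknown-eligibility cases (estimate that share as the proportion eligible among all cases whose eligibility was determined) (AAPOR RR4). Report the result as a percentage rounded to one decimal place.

54.0%

Top → 254 + 18 = 272
Known eligible → 254 + 18 + 57 + 79 + 23 = 431
e = 431 / (431 + 74) = 431 / 505 = 0.8535
Estimated eligible among unknowns → 0.8535 × 85 = 72.55
Base → 431 + 72.55 = 503.55
RR4 = 272 / 503.55 = 0.5402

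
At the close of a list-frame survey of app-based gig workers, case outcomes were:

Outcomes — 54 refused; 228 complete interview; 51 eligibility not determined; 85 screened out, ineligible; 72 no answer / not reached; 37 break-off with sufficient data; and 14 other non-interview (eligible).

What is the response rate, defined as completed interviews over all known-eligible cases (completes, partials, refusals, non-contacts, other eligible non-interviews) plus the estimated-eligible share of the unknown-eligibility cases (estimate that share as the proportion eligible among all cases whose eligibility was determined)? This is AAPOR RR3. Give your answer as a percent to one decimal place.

Numerator → 228
Determined eligible → 228 + 37 + 54 + 72 + 14 = 405
e = 405 / (405 + 85) = 405 / 490 = 0.8265
e × U → 0.8265 × 51 = 42.15
Denom → 405 + 42.15 = 447.15
RR3 = 228 / 447.15 = 0.5099

51.0%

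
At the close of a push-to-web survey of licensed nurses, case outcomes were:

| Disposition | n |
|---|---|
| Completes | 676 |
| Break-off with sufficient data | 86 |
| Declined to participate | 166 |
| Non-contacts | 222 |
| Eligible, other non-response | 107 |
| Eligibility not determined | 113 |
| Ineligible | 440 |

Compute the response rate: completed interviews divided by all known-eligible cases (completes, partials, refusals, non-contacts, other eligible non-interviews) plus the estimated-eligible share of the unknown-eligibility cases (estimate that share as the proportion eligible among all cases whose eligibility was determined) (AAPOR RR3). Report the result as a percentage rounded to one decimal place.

Top = 676
Known eligible = 676 + 86 + 166 + 222 + 107 = 1257
e = 1257 / (1257 + 440) = 1257 / 1697 = 0.7407
Estimated eligible among unknowns = 0.7407 × 113 = 83.70
Base = 1257 + 83.70 = 1340.70
RR3 = 676 / 1340.70 = 0.5042

50.4%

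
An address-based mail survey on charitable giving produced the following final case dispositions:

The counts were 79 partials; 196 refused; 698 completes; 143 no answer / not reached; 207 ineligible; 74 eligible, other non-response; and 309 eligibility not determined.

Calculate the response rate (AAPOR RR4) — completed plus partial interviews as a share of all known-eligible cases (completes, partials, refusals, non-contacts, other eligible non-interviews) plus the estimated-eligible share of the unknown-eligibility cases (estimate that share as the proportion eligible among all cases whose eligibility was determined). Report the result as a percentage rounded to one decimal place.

53.5%

Num → 698 + 79 = 777
Determined eligible → 698 + 79 + 196 + 143 + 74 = 1190
e = 1190 / (1190 + 207) = 1190 / 1397 = 0.8518
Estimated eligible among unknowns → 0.8518 × 309 = 263.21
Denom → 1190 + 263.21 = 1453.21
RR4 = 777 / 1453.21 = 0.5347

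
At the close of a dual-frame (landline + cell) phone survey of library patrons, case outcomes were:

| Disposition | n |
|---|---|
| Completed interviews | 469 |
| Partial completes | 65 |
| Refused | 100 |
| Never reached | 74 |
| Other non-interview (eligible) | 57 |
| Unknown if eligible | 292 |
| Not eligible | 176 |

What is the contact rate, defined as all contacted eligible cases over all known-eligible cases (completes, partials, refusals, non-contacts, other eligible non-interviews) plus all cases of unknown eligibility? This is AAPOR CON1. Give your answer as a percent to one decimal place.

Top = 469 + 65 + 100 + 57 = 691
Denom = 469 + 65 + 100 + 74 + 57 + 292 = 1057
CON1 = 691 / 1057 = 0.6537

65.4%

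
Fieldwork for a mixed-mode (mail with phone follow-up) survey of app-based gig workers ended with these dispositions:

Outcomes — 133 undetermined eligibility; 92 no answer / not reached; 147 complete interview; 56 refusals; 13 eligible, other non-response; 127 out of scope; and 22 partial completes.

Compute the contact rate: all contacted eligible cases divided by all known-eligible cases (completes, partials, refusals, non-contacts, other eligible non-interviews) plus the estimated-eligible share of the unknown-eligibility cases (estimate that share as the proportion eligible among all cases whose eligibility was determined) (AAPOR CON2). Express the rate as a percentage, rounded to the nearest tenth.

55.9%

Top → 147 + 22 + 56 + 13 = 238
Known eligible → 147 + 22 + 56 + 92 + 13 = 330
e = 330 / (330 + 127) = 330 / 457 = 0.7221
Eligible share of unknowns → 0.7221 × 133 = 96.04
Base → 330 + 96.04 = 426.04
CON2 = 238 / 426.04 = 0.5586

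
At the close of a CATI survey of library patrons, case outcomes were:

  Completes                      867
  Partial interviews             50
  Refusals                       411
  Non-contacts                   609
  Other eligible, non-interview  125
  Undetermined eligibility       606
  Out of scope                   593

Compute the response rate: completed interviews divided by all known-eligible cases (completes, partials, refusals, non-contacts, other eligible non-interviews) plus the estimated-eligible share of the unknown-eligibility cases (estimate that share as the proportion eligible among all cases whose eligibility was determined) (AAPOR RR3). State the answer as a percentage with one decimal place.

34.2%

Numerator: 867
Known eligible: 867 + 50 + 411 + 609 + 125 = 2062
e = 2062 / (2062 + 593) = 2062 / 2655 = 0.7766
Estimated eligible among unknowns: 0.7766 × 606 = 470.62
Base: 2062 + 470.62 = 2532.62
RR3 = 867 / 2532.62 = 0.3423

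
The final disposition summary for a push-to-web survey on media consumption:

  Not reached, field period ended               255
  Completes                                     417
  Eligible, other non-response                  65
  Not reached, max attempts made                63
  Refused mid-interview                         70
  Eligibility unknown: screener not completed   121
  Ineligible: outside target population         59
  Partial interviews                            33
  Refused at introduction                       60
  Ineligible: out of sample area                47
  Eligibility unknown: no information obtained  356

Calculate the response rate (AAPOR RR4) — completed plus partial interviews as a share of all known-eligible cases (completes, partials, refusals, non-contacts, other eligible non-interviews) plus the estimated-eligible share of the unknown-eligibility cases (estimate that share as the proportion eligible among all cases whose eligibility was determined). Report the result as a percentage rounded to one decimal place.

32.3%

Refusal or break-off = 60 + 70 = 130
No answer / not reached = 255 + 63 = 318
Unknown eligibility = 121 + 356 = 477
Ineligible = 59 + 47 = 106
Numerator: 417 + 33 = 450
Eligible (known): 417 + 33 + 130 + 318 + 65 = 963
e = 963 / (963 + 106) = 963 / 1069 = 0.9008
Eligible share of unknowns: 0.9008 × 477 = 429.68
Denominator: 963 + 429.68 = 1392.68
RR4 = 450 / 1392.68 = 0.3231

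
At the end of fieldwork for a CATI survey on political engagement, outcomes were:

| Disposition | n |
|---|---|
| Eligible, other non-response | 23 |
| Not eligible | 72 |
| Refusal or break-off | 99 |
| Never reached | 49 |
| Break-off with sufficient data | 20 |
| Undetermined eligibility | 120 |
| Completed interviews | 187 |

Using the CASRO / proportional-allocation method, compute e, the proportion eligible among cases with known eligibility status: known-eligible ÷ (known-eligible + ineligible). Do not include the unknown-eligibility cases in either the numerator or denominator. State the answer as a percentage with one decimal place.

84.0%

Eligible (known) = 187 + 20 + 99 + 49 + 23 = 378
e = 378 / (378 + 72) = 378 / 450 = 0.8400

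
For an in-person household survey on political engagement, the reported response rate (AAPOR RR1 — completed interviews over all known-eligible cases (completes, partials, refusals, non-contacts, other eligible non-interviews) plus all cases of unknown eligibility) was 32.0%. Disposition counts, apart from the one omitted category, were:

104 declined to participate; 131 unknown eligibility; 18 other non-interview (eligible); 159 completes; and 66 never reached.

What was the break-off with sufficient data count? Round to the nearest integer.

RR1 = 159 / D = 0.320
D = 159 / 0.320 = 496.9
Remaining denominator categories sum to 478
break-off with sufficient data = 496.9 − 478 ≈ 19

19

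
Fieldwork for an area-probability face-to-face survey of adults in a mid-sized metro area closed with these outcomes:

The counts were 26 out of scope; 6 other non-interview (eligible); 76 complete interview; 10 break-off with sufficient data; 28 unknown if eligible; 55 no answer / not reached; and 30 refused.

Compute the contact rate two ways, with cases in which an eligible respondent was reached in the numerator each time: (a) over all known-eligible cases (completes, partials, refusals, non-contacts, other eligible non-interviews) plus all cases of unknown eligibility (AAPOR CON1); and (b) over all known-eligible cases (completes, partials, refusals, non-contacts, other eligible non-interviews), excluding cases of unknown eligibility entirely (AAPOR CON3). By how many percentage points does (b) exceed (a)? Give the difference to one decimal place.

Numerator = 76 + 10 + 30 + 6 = 122
Denom = 76 + 10 + 30 + 55 + 6 + 28 = 205
CON1 = 122 / 205 = 0.5951
Denom = 76 + 10 + 30 + 55 + 6 = 177
CON3 = 122 / 177 = 0.6893
Difference = 68.93 − 59.51 = 9.42 percentage points

9.4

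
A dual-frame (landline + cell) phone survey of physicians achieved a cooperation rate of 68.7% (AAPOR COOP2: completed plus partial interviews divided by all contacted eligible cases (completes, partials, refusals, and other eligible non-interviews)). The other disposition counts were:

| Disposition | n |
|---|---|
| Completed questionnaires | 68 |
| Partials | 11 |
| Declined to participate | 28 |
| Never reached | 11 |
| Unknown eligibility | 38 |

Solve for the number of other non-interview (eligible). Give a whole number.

Top: 68 + 11 = 79
COOP2 = 79 / D = 0.687
D = 79 / 0.687 = 115.0
Remaining denominator categories sum to 107
other non-interview (eligible) = 115.0 − 107 ≈ 8

8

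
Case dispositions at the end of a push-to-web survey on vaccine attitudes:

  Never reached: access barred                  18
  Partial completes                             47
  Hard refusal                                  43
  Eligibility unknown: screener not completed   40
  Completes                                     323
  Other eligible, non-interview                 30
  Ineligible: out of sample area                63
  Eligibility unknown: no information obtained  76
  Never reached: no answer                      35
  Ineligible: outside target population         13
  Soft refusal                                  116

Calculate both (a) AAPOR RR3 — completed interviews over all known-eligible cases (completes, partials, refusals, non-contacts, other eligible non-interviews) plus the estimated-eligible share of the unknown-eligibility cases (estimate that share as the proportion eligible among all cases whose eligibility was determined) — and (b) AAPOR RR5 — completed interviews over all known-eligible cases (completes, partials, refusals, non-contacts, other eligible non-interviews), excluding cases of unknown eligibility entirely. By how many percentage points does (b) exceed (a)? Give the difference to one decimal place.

7.6

Refused = 43 + 116 = 159
No answer / not reached = 35 + 18 = 53
Undetermined eligibility = 40 + 76 = 116
Not eligible = 13 + 63 = 76
Numerator → 323
Eligible (known) → 323 + 47 + 159 + 53 + 30 = 612
e = 612 / (612 + 76) = 612 / 688 = 0.8895
Estimated eligible among unknowns → 0.8895 × 116 = 103.18
Base → 612 + 103.18 = 715.18
RR3 = 323 / 715.18 = 0.4516
Base → 323 + 47 + 159 + 53 + 30 = 612
RR5 = 323 / 612 = 0.5278
Difference = 52.78 − 45.16 = 7.62 percentage points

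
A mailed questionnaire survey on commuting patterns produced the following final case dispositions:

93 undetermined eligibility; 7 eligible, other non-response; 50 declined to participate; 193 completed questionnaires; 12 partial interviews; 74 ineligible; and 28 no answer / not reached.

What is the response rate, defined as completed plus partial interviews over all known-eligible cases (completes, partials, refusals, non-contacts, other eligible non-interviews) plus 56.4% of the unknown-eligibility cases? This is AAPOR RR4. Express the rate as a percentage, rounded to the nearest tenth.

Numerator: 193 + 12 = 205
Determined eligible: 193 + 12 + 50 + 28 + 7 = 290
Eligible share of unknowns: 0.5640 × 93 = 52.45
Denominator: 290 + 52.45 = 342.45
RR4 = 205 / 342.45 = 0.5986

59.9%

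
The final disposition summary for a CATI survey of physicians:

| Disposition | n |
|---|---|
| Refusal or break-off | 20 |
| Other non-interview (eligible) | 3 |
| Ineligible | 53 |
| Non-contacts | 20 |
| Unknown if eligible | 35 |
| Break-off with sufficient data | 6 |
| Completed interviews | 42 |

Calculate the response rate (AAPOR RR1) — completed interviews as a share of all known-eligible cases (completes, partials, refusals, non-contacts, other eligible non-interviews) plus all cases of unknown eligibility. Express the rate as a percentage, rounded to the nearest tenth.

Numerator: 42
Denominator: 42 + 6 + 20 + 20 + 3 + 35 = 126
RR1 = 42 / 126 = 0.3333

33.3%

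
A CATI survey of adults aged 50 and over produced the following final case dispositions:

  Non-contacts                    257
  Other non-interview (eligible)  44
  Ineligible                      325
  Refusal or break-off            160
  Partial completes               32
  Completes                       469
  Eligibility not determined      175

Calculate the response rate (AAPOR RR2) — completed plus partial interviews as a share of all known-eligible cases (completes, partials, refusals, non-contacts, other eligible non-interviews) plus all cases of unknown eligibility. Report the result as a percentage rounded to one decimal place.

Top: 469 + 32 = 501
Denominator: 469 + 32 + 160 + 257 + 44 + 175 = 1137
RR2 = 501 / 1137 = 0.4406

44.1%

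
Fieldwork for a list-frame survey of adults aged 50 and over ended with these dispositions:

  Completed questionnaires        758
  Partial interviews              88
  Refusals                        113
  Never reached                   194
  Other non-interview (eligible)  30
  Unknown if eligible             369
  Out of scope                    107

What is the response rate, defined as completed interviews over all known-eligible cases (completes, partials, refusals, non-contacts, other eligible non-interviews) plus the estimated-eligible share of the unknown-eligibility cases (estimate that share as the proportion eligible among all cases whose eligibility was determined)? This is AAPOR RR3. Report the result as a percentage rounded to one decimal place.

49.8%

Numerator: 758
Determined eligible: 758 + 88 + 113 + 194 + 30 = 1183
e = 1183 / (1183 + 107) = 1183 / 1290 = 0.9171
Eligible share of unknowns: 0.9171 × 369 = 338.41
Denominator: 1183 + 338.41 = 1521.41
RR3 = 758 / 1521.41 = 0.4982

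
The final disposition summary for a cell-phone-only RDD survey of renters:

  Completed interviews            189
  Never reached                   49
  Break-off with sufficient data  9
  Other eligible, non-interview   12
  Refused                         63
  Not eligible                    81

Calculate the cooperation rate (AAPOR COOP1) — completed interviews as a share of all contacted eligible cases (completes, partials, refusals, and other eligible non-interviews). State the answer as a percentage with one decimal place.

Num → 189
Denom → 189 + 9 + 63 + 12 = 273
COOP1 = 189 / 273 = 0.6923

69.2%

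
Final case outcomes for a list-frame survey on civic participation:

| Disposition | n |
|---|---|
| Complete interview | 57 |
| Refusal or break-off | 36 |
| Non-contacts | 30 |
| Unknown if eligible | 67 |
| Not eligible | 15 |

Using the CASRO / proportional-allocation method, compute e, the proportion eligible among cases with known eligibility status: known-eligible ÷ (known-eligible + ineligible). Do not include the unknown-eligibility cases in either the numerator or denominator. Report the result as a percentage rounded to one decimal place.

Determined eligible → 57 + 36 + 30 = 123
e = 123 / (123 + 15) = 123 / 138 = 0.8913

89.1%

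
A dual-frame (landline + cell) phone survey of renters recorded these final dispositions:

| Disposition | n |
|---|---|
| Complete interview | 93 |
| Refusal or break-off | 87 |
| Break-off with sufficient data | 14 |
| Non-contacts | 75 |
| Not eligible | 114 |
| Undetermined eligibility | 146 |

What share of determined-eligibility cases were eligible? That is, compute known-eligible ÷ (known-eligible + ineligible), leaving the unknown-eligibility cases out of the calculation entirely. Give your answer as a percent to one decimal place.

70.2%

Eligible (known) = 93 + 14 + 87 + 75 = 269
e = 269 / (269 + 114) = 269 / 383 = 0.7023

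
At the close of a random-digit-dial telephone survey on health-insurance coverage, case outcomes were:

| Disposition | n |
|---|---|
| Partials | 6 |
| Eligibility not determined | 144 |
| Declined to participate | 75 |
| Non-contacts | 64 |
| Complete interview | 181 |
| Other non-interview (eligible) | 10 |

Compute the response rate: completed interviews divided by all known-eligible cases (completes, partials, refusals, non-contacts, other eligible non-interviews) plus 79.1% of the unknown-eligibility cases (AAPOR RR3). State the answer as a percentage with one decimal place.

Num = 181
Eligible (known) = 181 + 6 + 75 + 64 + 10 = 336
Estimated eligible among unknowns = 0.7910 × 144 = 113.90
Denom = 336 + 113.90 = 449.90
RR3 = 181 / 449.90 = 0.4023

40.2%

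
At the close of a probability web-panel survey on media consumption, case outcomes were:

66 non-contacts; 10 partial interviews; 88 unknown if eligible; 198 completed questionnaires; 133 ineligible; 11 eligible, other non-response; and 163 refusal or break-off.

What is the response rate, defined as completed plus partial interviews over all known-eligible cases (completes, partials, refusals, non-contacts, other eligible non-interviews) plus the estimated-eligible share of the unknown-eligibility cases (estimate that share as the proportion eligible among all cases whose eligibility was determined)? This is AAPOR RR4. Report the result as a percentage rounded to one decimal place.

Num → 198 + 10 = 208
Eligible (known) → 198 + 10 + 163 + 66 + 11 = 448
e = 448 / (448 + 133) = 448 / 581 = 0.7711
Eligible share of unknowns → 0.7711 × 88 = 67.86
Denominator → 448 + 67.86 = 515.86
RR4 = 208 / 515.86 = 0.4032

40.3%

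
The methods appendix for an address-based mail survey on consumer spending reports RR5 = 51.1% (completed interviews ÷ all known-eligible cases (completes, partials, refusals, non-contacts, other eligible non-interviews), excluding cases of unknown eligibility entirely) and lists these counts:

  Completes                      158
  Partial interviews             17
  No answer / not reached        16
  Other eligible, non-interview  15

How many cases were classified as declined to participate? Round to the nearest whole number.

RR5 = 158 / D = 0.511
D = 158 / 0.511 = 309.2
Rest of base = 206
declined to participate = 309.2 − 206 ≈ 103

103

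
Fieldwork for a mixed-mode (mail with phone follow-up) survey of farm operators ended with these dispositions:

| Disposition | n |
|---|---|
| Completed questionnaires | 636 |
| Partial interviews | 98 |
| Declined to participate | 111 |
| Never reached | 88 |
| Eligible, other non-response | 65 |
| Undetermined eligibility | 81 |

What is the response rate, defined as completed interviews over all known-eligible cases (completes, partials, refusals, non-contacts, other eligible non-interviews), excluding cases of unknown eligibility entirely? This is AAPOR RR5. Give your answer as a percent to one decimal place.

Top: 636
Denom: 636 + 98 + 111 + 88 + 65 = 998
RR5 = 636 / 998 = 0.6373

63.7%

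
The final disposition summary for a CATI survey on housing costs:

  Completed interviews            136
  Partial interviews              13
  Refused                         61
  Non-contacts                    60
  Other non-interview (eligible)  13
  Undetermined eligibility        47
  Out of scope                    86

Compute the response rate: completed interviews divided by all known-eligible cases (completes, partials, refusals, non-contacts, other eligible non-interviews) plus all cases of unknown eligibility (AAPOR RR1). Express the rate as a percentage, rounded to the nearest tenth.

41.2%

Num = 136
Denom = 136 + 13 + 61 + 60 + 13 + 47 = 330
RR1 = 136 / 330 = 0.4121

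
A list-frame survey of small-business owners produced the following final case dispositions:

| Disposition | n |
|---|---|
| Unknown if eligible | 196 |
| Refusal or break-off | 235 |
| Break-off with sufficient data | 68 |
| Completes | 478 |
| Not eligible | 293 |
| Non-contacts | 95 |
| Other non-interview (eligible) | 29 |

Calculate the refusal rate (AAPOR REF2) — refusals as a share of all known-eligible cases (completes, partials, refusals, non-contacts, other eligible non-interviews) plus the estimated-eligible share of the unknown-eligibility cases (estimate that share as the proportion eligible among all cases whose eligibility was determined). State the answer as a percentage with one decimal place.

22.3%

Num: 235
Determined eligible: 478 + 68 + 235 + 95 + 29 = 905
e = 905 / (905 + 293) = 905 / 1198 = 0.7554
e × U: 0.7554 × 196 = 148.06
Denominator: 905 + 148.06 = 1053.06
REF2 = 235 / 1053.06 = 0.2232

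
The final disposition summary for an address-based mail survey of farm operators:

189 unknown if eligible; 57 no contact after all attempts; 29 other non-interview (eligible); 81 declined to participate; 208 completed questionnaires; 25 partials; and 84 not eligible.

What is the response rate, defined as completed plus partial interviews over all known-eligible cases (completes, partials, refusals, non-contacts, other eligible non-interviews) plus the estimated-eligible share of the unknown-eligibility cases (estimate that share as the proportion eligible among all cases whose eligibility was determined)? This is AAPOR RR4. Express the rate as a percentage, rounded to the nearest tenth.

41.9%

Numerator → 208 + 25 = 233
Known eligible → 208 + 25 + 81 + 57 + 29 = 400
e = 400 / (400 + 84) = 400 / 484 = 0.8264
Estimated eligible among unknowns → 0.8264 × 189 = 156.19
Denominator → 400 + 156.19 = 556.19
RR4 = 233 / 556.19 = 0.4189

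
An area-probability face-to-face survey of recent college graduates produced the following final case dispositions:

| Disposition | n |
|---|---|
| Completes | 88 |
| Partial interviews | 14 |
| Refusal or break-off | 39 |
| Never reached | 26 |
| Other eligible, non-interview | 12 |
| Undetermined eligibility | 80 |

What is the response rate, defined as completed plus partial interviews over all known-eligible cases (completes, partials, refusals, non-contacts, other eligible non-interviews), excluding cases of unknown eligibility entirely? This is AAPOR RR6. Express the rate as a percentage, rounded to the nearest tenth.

Num: 88 + 14 = 102
Denom: 88 + 14 + 39 + 26 + 12 = 179
RR6 = 102 / 179 = 0.5698

57.0%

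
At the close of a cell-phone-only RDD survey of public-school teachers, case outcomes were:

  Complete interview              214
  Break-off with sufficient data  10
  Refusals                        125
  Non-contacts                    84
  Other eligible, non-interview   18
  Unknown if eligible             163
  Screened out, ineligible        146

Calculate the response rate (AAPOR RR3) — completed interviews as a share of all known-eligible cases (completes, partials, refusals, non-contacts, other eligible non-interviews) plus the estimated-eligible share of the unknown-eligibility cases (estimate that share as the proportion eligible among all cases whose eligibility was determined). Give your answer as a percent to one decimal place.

Numerator = 214
Eligible (known) = 214 + 10 + 125 + 84 + 18 = 451
e = 451 / (451 + 146) = 451 / 597 = 0.7554
Estimated eligible among unknowns = 0.7554 × 163 = 123.13
Denom = 451 + 123.13 = 574.13
RR3 = 214 / 574.13 = 0.3727

37.3%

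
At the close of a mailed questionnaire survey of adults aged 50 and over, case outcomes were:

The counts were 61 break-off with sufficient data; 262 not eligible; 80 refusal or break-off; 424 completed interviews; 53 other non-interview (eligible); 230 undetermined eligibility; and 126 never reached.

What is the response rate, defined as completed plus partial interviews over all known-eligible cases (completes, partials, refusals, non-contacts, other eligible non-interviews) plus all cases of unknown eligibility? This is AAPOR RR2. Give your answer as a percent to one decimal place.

Num: 424 + 61 = 485
Denominator: 424 + 61 + 80 + 126 + 53 + 230 = 974
RR2 = 485 / 974 = 0.4979

49.8%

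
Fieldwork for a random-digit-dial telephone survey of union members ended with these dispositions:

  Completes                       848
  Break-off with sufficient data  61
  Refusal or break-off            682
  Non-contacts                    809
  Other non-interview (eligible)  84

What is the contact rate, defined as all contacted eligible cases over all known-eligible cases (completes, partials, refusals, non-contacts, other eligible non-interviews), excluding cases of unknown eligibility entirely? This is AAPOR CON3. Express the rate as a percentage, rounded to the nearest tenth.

67.4%

Numerator: 848 + 61 + 682 + 84 = 1675
Denominator: 848 + 61 + 682 + 809 + 84 = 2484
CON3 = 1675 / 2484 = 0.6743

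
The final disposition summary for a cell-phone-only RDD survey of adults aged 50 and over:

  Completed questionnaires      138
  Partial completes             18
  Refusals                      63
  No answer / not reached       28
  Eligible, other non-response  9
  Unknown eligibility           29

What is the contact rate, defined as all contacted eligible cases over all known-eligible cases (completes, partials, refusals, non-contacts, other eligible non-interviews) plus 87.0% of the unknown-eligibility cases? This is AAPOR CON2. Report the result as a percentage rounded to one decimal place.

Top → 138 + 18 + 63 + 9 = 228
Eligible (known) → 138 + 18 + 63 + 28 + 9 = 256
e × U → 0.8700 × 29 = 25.23
Denominator → 256 + 25.23 = 281.23
CON2 = 228 / 281.23 = 0.8107

81.1%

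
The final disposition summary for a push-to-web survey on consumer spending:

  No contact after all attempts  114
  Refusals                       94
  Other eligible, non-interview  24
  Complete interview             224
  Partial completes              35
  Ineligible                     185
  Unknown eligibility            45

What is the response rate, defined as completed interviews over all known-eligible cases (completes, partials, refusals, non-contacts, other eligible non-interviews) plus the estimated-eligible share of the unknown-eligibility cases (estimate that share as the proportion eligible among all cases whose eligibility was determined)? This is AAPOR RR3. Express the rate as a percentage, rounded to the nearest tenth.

42.8%

Numerator → 224
Determined eligible → 224 + 35 + 94 + 114 + 24 = 491
e = 491 / (491 + 185) = 491 / 676 = 0.7263
Eligible share of unknowns → 0.7263 × 45 = 32.68
Denom → 491 + 32.68 = 523.68
RR3 = 224 / 523.68 = 0.4277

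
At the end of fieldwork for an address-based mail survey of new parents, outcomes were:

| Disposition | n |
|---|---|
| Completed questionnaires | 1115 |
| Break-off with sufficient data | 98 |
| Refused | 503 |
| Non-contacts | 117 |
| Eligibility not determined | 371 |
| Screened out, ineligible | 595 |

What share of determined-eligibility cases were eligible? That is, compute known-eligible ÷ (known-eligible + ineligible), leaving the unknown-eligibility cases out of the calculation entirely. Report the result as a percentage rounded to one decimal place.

75.5%

Known eligible: 1115 + 98 + 503 + 117 = 1833
e = 1833 / (1833 + 595) = 1833 / 2428 = 0.7549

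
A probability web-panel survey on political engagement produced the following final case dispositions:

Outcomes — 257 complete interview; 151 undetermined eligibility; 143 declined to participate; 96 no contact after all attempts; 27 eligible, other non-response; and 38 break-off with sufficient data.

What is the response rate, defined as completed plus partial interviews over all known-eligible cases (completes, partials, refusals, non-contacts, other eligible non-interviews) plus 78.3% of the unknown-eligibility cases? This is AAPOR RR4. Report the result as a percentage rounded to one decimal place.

43.4%

Num: 257 + 38 = 295
Eligible (known): 257 + 38 + 143 + 96 + 27 = 561
Eligible share of unknowns: 0.7830 × 151 = 118.23
Denom: 561 + 118.23 = 679.23
RR4 = 295 / 679.23 = 0.4343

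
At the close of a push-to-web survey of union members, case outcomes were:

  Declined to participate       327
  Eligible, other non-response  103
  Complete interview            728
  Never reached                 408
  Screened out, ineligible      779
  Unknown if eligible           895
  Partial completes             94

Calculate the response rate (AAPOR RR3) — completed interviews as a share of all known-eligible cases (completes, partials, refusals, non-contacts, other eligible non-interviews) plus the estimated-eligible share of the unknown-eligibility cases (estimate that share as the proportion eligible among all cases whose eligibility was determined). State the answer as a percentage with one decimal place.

Numerator = 728
Determined eligible = 728 + 94 + 327 + 408 + 103 = 1660
e = 1660 / (1660 + 779) = 1660 / 2439 = 0.6806
Eligible share of unknowns = 0.6806 × 895 = 609.14
Base = 1660 + 609.14 = 2269.14
RR3 = 728 / 2269.14 = 0.3208

32.1%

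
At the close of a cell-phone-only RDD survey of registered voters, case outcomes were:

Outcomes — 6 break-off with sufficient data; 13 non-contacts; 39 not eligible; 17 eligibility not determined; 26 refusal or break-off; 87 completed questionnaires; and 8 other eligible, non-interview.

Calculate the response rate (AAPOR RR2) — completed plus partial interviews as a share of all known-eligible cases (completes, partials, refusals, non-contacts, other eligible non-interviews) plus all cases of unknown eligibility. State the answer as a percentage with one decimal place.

59.2%

Num → 87 + 6 = 93
Denom → 87 + 6 + 26 + 13 + 8 + 17 = 157
RR2 = 93 / 157 = 0.5924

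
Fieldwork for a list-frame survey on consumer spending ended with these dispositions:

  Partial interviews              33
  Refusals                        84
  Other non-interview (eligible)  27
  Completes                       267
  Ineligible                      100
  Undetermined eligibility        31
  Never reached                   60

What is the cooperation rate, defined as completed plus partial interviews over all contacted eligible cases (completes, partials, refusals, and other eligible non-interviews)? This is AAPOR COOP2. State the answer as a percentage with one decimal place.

Num → 267 + 33 = 300
Denom → 267 + 33 + 84 + 27 = 411
COOP2 = 300 / 411 = 0.7299

73.0%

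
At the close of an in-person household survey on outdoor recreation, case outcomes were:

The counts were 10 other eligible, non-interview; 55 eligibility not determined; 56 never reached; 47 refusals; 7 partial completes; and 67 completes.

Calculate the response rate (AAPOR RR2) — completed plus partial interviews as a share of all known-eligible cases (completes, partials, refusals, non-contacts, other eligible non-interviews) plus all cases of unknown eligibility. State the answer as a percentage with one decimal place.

Top = 67 + 7 = 74
Base = 67 + 7 + 47 + 56 + 10 + 55 = 242
RR2 = 74 / 242 = 0.3058

30.6%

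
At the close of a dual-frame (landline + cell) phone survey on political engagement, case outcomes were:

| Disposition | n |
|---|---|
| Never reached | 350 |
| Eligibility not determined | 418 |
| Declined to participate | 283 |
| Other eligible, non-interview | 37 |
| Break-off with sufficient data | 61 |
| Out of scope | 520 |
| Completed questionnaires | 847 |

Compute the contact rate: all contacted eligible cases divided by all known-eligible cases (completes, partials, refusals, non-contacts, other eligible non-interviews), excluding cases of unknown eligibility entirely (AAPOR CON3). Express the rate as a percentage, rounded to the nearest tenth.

Top → 847 + 61 + 283 + 37 = 1228
Base → 847 + 61 + 283 + 350 + 37 = 1578
CON3 = 1228 / 1578 = 0.7782

77.8%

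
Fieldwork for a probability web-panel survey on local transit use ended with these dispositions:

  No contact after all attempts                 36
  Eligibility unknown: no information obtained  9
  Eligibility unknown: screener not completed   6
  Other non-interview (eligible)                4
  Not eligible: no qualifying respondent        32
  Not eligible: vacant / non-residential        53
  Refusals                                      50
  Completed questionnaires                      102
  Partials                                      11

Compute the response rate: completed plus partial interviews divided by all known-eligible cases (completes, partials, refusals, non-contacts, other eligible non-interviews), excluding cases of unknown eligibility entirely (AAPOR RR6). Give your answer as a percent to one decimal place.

55.7%

Unknown if eligible = 6 + 9 = 15
Screened out, ineligible = 32 + 53 = 85
Top: 102 + 11 = 113
Base: 102 + 11 + 50 + 36 + 4 = 203
RR6 = 113 / 203 = 0.5567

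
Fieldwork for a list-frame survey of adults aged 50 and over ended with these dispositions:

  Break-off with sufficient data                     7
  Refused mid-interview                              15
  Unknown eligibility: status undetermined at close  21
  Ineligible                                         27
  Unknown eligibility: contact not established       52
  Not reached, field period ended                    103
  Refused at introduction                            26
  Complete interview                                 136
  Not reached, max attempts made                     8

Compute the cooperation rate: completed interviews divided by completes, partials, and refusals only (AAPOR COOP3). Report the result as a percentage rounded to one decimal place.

73.9%

Refusals = 26 + 15 = 41
Non-contacts = 103 + 8 = 111
Unknown if eligible = 52 + 21 = 73
Top: 136
Base: 136 + 7 + 41 = 184
COOP3 = 136 / 184 = 0.7391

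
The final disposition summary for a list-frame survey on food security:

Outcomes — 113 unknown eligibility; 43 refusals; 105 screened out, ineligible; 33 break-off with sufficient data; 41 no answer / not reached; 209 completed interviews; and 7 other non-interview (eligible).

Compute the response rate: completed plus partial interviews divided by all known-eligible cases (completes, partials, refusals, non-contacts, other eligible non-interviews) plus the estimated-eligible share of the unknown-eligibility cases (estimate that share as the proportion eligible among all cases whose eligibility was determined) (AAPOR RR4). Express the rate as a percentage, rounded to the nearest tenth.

Top: 209 + 33 = 242
Known eligible: 209 + 33 + 43 + 41 + 7 = 333
e = 333 / (333 + 105) = 333 / 438 = 0.7603
e × U: 0.7603 × 113 = 85.91
Base: 333 + 85.91 = 418.91
RR4 = 242 / 418.91 = 0.5777

57.8%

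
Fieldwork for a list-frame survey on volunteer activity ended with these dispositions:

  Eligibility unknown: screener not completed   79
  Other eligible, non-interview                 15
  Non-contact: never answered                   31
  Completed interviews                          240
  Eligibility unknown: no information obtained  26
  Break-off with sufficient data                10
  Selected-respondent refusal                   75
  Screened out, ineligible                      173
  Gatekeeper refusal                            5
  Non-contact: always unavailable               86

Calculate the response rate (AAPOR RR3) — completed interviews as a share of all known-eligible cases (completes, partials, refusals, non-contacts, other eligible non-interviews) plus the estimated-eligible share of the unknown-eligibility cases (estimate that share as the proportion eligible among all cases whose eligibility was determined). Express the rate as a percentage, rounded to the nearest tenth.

44.6%

Refused = 5 + 75 = 80
Never reached = 31 + 86 = 117
Unknown eligibility = 79 + 26 = 105
Numerator = 240
Known eligible = 240 + 10 + 80 + 117 + 15 = 462
e = 462 / (462 + 173) = 462 / 635 = 0.7276
e × U = 0.7276 × 105 = 76.40
Denominator = 462 + 76.40 = 538.40
RR3 = 240 / 538.40 = 0.4458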